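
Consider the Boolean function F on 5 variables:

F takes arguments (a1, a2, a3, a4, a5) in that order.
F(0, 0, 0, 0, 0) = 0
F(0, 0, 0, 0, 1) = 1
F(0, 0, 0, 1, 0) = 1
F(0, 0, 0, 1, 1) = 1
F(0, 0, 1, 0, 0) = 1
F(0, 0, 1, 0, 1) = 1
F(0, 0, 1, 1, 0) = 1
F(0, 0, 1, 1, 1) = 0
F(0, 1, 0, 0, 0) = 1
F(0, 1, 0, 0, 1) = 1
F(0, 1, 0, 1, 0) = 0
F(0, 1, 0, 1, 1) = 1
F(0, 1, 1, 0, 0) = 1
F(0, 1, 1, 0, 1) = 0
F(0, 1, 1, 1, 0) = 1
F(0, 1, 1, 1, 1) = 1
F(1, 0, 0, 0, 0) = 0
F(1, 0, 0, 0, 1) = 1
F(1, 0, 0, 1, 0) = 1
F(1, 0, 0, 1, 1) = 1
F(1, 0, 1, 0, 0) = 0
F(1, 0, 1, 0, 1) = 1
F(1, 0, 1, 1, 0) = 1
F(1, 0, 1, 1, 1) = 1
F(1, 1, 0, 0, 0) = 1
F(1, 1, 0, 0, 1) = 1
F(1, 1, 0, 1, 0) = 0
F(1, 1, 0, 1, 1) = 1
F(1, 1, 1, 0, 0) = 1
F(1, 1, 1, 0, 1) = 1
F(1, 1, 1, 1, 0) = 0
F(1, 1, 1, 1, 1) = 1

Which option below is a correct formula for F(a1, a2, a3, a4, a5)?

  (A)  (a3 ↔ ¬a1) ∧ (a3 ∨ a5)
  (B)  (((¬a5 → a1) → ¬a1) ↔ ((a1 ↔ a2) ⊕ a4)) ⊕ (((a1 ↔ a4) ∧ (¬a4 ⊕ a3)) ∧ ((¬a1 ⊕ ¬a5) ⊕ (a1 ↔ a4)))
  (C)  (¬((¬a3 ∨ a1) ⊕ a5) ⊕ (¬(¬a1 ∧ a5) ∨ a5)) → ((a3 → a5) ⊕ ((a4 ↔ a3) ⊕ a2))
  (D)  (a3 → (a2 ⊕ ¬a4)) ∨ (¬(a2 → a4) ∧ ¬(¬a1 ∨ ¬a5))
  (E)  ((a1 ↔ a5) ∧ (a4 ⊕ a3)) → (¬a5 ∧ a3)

(A) fails at (0,0,0,0,1): the formula yields 0, F is 1.
(B) fails at (0,0,0,1,0): the formula yields 0, F is 1.
(D) fails at (0,0,0,0,0): the formula yields 1, F is 0.
(E) fails at (0,0,0,0,0): the formula yields 1, F is 0.
That leaves (C). Evaluating it on every row reproduces the table of F exactly.

C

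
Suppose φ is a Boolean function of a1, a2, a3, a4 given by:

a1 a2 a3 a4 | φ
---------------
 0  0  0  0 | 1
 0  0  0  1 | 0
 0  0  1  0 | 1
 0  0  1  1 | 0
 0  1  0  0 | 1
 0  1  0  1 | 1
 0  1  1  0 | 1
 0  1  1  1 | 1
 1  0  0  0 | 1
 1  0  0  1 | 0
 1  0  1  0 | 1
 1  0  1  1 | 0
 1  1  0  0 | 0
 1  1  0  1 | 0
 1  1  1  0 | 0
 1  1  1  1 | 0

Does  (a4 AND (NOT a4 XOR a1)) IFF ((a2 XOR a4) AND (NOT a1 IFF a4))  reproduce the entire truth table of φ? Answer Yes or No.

Yes

Check the formula against φ row by row:
  a1=0, a2=0, a3=0, a4=0: formula gives 1, φ = 1 ✓
  a1=0, a2=0, a3=0, a4=1: formula gives 0, φ = 0 ✓
  a1=0, a2=0, a3=1, a4=0: formula gives 1, φ = 1 ✓
  a1=0, a2=0, a3=1, a4=1: formula gives 0, φ = 0 ✓
  …and likewise for the remaining 12 rows.
No disagreement on any input; they are logically equivalent.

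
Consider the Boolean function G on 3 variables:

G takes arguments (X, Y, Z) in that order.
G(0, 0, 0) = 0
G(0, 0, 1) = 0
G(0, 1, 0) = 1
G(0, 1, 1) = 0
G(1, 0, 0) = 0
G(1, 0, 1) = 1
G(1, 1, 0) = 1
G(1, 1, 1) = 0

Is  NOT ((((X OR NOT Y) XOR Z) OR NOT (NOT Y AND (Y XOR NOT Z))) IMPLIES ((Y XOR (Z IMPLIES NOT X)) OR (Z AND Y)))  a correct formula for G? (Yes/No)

Check the formula against G row by row:
  X=0, Y=0, Z=0: formula gives 0, G = 0 ✓
  X=0, Y=0, Z=1: formula gives 0, G = 0 ✓
  X=0, Y=1, Z=0: formula gives 1, G = 1 ✓
  X=0, Y=1, Z=1: formula gives 0, G = 0 ✓
  X=1, Y=0, Z=0: formula gives 0, G = 0 ✓
  …and likewise for the remaining 3 rows.
Every row agrees, so the formula is equivalent.

Yes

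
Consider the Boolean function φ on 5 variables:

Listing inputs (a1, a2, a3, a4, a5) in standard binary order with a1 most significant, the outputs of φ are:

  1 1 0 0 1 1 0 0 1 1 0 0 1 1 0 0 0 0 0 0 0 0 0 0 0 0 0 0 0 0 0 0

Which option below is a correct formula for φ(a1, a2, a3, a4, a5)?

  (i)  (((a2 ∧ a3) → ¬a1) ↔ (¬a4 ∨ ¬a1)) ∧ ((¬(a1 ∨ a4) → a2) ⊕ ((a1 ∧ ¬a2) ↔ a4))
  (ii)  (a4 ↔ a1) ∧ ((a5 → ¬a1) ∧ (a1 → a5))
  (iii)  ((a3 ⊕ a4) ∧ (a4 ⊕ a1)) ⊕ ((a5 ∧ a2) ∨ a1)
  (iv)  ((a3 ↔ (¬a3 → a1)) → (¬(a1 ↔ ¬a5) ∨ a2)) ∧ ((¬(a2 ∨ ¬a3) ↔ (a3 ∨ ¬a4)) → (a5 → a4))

ii

(i) disagrees with φ on (0,0,0,1,0) (formula → 1, table → 0); rule it out.
(iii) disagrees with φ on (0,0,0,0,0) (formula → 0, table → 1); rule it out.
(iv) disagrees with φ on (0,0,0,0,1) (formula → 0, table → 1); rule it out.
That leaves (ii). Evaluating it on every row reproduces the table of φ exactly.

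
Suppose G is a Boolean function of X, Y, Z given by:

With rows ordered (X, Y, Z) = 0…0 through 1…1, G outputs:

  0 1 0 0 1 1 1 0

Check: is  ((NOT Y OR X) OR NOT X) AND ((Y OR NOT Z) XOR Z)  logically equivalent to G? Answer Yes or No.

Evaluate ((NOT Y OR X) OR NOT X) AND ((Y OR NOT Z) XOR Z) on each row and compare to G:
  X=0, Y=0, Z=0: formula gives 1, but G = 0 ✗
A single disagreement suffices: at (0,0,0) they differ, so the formula does not compute G.

No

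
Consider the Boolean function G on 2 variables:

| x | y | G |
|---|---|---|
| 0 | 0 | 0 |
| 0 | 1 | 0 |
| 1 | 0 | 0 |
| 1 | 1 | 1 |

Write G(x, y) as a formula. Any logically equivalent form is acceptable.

G(x, y) = x and y

The output is 1 only when every input is 1 — the AND of all inputs.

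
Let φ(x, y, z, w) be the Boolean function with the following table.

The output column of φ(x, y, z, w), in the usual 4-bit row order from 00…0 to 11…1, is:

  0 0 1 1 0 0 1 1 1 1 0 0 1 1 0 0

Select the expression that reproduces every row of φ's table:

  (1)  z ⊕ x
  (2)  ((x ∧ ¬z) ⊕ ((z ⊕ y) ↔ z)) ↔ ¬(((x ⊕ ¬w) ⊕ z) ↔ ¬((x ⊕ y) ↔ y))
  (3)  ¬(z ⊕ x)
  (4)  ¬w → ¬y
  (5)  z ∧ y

(2) fails at (0,0,0,0): the formula yields 1, φ is 0.
(3) fails at (0,0,0,0): the formula yields 1, φ is 0.
(4) fails at (0,0,0,0): the formula yields 1, φ is 0.
(5) fails at (0,0,1,0): the formula yields 0, φ is 1.
(1) is the remaining candidate, and it agrees with φ on all 16 inputs.

1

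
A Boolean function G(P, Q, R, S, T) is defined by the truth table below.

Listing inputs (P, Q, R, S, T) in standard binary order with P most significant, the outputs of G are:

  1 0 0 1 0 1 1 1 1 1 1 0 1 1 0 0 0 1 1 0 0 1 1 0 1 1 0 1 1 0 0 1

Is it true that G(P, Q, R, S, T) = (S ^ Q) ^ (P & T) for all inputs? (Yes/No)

Evaluate (S ^ Q) ^ (P & T) on each row and compare to G:
  P=0, Q=0, R=0, S=0, T=0: formula gives 0, but G = 1 ✗
Row (0,0,0,0,0) is a counterexample, so the formula is not equivalent to G.

No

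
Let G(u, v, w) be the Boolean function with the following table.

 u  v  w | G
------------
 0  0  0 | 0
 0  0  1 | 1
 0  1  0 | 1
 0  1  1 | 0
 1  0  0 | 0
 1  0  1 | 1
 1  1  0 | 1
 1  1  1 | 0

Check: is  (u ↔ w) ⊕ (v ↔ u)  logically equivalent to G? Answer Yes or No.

Yes

Test each input against both G and the formula:
  u=0, v=0, w=0: formula gives 0, G = 0 ✓
  u=0, v=0, w=1: formula gives 1, G = 1 ✓
  u=0, v=1, w=0: formula gives 1, G = 1 ✓
  u=0, v=1, w=1: formula gives 0, G = 0 ✓
  u=1, v=0, w=0: formula gives 0, G = 0 ✓
  … (the remaining 3 rows also agree.)
Every row agrees, so the formula is equivalent.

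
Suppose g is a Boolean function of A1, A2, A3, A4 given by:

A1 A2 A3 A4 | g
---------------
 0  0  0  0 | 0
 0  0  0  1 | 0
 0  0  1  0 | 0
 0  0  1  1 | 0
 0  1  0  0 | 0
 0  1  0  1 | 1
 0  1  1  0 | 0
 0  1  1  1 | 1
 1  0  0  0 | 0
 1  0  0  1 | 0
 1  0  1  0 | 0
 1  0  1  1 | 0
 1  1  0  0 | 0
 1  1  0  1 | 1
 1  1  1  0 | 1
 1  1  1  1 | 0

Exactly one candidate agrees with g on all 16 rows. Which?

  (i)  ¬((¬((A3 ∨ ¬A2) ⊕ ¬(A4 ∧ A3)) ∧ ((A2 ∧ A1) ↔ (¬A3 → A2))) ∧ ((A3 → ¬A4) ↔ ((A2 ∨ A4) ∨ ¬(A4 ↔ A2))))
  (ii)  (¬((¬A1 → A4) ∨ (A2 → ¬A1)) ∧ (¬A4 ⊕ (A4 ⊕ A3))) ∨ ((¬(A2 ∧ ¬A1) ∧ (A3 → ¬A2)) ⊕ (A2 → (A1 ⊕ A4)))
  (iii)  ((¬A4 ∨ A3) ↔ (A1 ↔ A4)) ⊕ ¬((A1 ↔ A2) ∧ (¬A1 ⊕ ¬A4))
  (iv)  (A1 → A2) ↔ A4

(i) fails at (0,0,0,0): the formula yields 1, g is 0.
(iii) fails at (0,0,0,1): the formula yields 1, g is 0.
(iv) fails at (0,0,0,1): the formula yields 1, g is 0.
Only (ii) survives; checking it on all 16 rows confirms it matches g.

ii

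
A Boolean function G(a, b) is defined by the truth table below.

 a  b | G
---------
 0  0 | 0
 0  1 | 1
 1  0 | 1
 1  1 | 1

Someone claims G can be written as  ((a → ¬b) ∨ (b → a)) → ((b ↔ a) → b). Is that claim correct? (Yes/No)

Yes

Test each input against both G and the formula:
  a=0, b=0: formula gives 0, G = 0 ✓
  a=0, b=1: formula gives 1, G = 1 ✓
  a=1, b=0: formula gives 1, G = 1 ✓
  a=1, b=1: formula gives 1, G = 1 ✓
No disagreement on any input; they are logically equivalent.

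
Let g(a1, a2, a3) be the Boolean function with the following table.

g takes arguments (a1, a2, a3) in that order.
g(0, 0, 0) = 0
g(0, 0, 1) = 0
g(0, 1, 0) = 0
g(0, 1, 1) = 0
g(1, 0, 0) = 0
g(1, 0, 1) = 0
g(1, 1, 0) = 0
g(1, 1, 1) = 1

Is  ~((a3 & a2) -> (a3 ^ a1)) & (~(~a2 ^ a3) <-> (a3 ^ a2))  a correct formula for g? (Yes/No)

Check the formula against g row by row:
  a1=0, a2=0, a3=0: formula gives 0, g = 0 ✓
  a1=0, a2=0, a3=1: formula gives 0, g = 0 ✓
  a1=0, a2=1, a3=0: formula gives 0, g = 0 ✓
  a1=0, a2=1, a3=1: formula gives 0, g = 0 ✓
  a1=1, a2=0, a3=0: formula gives 0, g = 0 ✓
  …and likewise for the remaining 3 rows.
Every row agrees, so the formula is equivalent.

Yes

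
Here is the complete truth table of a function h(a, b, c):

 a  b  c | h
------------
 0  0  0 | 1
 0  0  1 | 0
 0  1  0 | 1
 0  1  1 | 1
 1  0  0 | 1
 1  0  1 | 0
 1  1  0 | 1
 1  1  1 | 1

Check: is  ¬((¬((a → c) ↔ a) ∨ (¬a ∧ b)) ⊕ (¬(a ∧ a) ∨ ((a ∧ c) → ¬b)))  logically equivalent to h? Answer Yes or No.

Check the formula against h row by row:
  a=0, b=0, c=0: formula gives 1, h = 1 ✓
  a=0, b=0, c=1: formula gives 1, but h = 0 ✗
Since they disagree at (0,0,1), the expression is not a correct formula for h.

No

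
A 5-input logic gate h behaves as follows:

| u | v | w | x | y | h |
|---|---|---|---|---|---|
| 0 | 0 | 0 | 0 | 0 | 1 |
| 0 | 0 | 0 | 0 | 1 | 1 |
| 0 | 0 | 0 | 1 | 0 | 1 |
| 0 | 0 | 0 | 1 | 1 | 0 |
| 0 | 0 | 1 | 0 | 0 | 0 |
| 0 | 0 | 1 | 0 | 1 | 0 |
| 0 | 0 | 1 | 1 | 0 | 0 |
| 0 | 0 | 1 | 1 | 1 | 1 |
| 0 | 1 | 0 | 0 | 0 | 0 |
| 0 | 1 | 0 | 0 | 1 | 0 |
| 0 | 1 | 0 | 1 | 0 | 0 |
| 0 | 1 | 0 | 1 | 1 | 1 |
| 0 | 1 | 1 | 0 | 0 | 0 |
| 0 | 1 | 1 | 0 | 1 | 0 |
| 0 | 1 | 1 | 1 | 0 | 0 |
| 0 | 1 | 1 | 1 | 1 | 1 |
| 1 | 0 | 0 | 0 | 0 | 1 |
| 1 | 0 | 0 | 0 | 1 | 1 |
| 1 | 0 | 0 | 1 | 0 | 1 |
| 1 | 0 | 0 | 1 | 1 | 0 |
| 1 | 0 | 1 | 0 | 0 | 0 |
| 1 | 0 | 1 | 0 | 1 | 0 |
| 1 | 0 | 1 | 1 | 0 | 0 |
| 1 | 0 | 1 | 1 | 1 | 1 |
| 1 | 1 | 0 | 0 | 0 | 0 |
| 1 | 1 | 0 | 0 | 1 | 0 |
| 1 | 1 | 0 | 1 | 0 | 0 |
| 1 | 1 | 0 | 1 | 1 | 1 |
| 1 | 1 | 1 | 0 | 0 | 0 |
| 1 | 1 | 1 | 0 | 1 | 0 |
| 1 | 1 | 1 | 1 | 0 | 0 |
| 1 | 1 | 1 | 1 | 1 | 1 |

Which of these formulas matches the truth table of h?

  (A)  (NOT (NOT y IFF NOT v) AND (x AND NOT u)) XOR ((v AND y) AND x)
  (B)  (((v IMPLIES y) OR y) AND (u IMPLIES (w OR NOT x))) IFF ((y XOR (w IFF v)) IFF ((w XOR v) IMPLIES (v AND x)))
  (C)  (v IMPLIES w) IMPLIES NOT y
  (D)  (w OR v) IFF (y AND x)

(A) disagrees with h on (0,0,0,0,0) (formula → 0, table → 1); rule it out.
(B) disagrees with h on (0,0,0,0,1) (formula → 0, table → 1); rule it out.
(C) disagrees with h on (0,0,0,0,1) (formula → 0, table → 1); rule it out.
That leaves (D). Evaluating it on every row reproduces the table of h exactly.

D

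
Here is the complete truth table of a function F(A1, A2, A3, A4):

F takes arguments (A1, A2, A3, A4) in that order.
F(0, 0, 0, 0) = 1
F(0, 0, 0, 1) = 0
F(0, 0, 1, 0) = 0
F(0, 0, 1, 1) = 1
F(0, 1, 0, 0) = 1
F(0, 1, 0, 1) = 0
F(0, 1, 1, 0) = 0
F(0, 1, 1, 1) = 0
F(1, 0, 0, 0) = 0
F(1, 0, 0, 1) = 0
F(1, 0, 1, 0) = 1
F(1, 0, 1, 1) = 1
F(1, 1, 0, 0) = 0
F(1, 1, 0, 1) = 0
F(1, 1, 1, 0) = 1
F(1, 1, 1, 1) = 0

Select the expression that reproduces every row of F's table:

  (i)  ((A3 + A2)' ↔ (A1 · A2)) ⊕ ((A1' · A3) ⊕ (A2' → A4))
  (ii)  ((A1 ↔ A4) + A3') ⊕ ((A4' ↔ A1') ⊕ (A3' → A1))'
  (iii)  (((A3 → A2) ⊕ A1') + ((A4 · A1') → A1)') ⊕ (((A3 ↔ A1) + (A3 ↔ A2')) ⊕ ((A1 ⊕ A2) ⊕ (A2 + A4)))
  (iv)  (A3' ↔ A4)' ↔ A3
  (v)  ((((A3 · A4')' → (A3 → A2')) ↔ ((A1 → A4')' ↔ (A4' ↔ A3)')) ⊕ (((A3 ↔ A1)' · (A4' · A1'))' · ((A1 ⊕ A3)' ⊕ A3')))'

v

(i) fails at (0,0,0,0): the formula yields 0, F is 1.
(ii) fails at (0,0,1,1): the formula yields 0, F is 1.
(iii) fails at (0,0,0,1): the formula yields 1, F is 0.
(iv) fails at (0,0,0,0): the formula yields 0, F is 1.
That leaves (v). Evaluating it on every row reproduces the table of F exactly.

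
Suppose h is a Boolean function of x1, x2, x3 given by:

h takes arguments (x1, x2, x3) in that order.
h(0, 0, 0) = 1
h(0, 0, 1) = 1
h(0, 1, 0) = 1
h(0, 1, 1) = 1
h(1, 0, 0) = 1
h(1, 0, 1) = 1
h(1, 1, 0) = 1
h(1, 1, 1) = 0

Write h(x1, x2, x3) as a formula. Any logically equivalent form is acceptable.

Only row (1,1,1) gives 0. So h is 1 everywhere except there — the complement of the minterm x1·x2·x3.

h(x1, x2, x3) = ¬((x1 ∧ x2) ∧ x3)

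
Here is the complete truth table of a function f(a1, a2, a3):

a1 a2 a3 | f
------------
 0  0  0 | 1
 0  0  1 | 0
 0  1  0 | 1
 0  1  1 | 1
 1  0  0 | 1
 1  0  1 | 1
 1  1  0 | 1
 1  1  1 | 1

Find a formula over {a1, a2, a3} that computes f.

f is 0 on exactly one input, (0,0,1), whose minterm is ¬a1·¬a2·a3. So f is the negation of that single conjunction.

f(a1, a2, a3) = ~((~a1 & ~a2) & a3)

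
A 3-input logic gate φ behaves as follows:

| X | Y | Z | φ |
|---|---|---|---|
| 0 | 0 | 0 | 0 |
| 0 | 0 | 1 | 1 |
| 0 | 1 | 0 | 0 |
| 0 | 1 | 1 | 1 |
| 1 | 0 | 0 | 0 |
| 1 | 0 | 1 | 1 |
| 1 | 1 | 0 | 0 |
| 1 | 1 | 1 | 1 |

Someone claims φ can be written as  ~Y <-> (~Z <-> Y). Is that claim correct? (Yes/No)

Yes

Evaluate ~Y <-> (~Z <-> Y) on each row and compare to φ:
  X=0, Y=0, Z=0: formula gives 0, φ = 0 ✓
  X=0, Y=0, Z=1: formula gives 1, φ = 1 ✓
  X=0, Y=1, Z=0: formula gives 0, φ = 0 ✓
  X=0, Y=1, Z=1: formula gives 1, φ = 1 ✓
  X=1, Y=0, Z=0: formula gives 0, φ = 0 ✓
  …and likewise for the remaining 3 rows.
Every row agrees, so the formula is equivalent.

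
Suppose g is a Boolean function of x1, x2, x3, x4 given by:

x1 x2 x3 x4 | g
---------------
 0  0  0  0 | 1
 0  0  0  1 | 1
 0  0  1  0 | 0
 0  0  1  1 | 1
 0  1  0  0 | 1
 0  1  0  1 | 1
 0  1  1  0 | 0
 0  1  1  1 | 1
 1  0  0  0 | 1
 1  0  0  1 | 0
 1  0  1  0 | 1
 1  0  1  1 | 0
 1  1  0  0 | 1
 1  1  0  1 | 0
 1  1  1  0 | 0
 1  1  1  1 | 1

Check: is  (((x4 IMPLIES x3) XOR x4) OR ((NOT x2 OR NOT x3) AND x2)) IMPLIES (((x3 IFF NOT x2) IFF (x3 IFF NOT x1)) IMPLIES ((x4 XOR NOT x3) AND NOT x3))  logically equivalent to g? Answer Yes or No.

No

Test each input against both g and the formula:
  x1=0, x2=0, x3=0, x4=0: formula gives 1, g = 1 ✓
  x1=0, x2=0, x3=0, x4=1: formula gives 0, but g = 1 ✗
A single disagreement suffices: at (0,0,0,1) they differ, so the formula does not compute g.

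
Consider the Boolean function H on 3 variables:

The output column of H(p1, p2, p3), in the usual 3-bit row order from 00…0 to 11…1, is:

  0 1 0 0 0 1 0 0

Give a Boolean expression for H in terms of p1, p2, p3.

H=1 on 2 inputs: (0,0,1), (1,0,1). Reading each as a conjunction of literals (¬p1·¬p2·p3, p1·¬p2·p3) and taking the OR gives the canonical DNF.

H(p1, p2, p3) = ((not p1 and not p2) and p3) or ((p1 and not p2) and p3)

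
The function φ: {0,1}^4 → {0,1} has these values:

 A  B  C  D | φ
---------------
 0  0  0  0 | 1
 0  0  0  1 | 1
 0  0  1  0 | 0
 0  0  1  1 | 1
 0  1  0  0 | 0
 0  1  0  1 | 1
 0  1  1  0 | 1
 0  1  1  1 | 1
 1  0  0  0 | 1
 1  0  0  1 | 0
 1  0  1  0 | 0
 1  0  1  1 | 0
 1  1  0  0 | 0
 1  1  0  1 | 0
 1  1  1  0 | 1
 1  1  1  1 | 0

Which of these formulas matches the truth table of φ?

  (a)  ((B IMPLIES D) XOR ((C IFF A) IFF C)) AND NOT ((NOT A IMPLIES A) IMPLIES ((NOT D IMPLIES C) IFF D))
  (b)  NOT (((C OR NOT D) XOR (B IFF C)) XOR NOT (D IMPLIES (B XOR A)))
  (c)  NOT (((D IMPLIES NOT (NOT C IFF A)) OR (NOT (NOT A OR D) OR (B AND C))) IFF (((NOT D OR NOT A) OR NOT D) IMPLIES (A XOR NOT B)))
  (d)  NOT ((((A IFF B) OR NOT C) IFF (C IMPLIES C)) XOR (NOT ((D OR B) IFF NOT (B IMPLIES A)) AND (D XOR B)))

b

(a) fails at (0,0,0,0): the formula yields 0, φ is 1.
(c) fails at (0,0,0,0): the formula yields 0, φ is 1.
(d) fails at (0,0,0,0): the formula yields 0, φ is 1.
(b) is the remaining candidate, and it agrees with φ on all 16 inputs.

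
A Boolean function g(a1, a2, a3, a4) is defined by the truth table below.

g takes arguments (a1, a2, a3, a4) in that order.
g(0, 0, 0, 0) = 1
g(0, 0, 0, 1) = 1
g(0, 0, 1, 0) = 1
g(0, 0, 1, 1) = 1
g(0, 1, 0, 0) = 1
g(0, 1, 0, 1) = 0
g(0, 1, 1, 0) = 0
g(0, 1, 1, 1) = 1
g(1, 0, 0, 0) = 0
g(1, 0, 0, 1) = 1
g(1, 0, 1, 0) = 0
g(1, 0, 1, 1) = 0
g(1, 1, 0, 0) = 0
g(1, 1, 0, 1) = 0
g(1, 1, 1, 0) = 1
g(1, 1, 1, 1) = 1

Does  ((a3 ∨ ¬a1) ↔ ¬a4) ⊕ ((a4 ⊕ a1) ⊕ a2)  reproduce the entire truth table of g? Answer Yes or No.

No

Evaluate ((a3 ∨ ¬a1) ↔ ¬a4) ⊕ ((a4 ⊕ a1) ⊕ a2) on each row and compare to g:
  a1=0, a2=0, a3=0, a4=0: formula gives 1, g = 1 ✓
  a1=0, a2=0, a3=0, a4=1: formula gives 1, g = 1 ✓
  a1=0, a2=0, a3=1, a4=0: formula gives 1, g = 1 ✓
  a1=0, a2=0, a3=1, a4=1: formula gives 1, g = 1 ✓
  a1=0, a2=1, a3=0, a4=0: formula gives 0, but g = 1 ✗
Row (0,1,0,0) is a counterexample, so the formula is not equivalent to g.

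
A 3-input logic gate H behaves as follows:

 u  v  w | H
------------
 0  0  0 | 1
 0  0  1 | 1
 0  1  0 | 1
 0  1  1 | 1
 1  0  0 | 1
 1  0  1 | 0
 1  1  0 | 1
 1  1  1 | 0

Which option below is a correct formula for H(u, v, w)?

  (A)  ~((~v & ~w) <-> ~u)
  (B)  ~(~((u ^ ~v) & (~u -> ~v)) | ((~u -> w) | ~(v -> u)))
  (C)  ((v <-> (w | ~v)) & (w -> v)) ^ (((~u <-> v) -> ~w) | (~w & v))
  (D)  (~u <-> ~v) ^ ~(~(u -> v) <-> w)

C

(A): at (0,0,0) it gives 0, but H = 1 — eliminated.
(B): at (0,0,1) it gives 0, but H = 1 — eliminated.
(D): at (0,0,1) it gives 0, but H = 1 — eliminated.
(C) is the remaining candidate, and it agrees with H on all 8 inputs.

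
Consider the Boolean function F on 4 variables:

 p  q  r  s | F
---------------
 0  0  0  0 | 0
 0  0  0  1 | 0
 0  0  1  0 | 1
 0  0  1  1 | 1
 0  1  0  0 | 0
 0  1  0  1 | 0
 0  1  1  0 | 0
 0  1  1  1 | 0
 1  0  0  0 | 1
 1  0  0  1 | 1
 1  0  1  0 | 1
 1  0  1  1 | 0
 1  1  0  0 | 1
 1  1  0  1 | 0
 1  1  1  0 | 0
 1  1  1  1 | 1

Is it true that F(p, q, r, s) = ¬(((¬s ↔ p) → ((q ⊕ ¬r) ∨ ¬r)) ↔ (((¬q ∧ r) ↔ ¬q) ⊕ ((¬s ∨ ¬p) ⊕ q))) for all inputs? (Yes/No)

No

Test each input against both F and the formula:
  p=0, q=0, r=0, s=0: formula gives 0, F = 0 ✓
  p=0, q=0, r=0, s=1: formula gives 0, F = 0 ✓
  p=0, q=0, r=1, s=0: formula gives 1, F = 1 ✓
  p=0, q=0, r=1, s=1: formula gives 0, but F = 1 ✗
A single disagreement suffices: at (0,0,1,1) they differ, so the formula does not compute F.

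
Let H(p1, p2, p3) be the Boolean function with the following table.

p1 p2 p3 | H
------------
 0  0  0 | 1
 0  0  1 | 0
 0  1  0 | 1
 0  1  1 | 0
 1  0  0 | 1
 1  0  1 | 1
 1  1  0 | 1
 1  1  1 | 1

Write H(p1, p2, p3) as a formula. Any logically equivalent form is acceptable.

H(p1, p2, p3) = ¬(((¬p1 ∧ ¬p2) ∧ p3) ∨ ((¬p1 ∧ p2) ∧ p3))

H is 0 on only 2 rows — (0,0,1), (0,1,1). Writing each as a minterm (¬p1·¬p2·p3, ¬p1·p2·p3) and OR-ing them characterizes exactly where H=0, so H is the negation of that disjunction.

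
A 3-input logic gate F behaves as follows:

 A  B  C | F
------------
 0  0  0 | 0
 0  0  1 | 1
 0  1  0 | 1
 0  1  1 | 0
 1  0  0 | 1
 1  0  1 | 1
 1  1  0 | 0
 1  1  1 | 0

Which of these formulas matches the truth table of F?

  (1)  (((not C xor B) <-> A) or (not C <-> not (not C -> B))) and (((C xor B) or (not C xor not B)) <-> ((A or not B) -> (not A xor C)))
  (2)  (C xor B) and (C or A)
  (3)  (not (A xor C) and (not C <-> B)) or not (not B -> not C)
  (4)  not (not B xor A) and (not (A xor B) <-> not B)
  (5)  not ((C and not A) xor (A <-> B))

5

(1) disagrees with F on (0,0,1) (formula → 0, table → 1); rule it out.
(2) disagrees with F on (0,1,0) (formula → 0, table → 1); rule it out.
(3) disagrees with F on (1,0,0) (formula → 0, table → 1); rule it out.
(4) disagrees with F on (0,0,1) (formula → 0, table → 1); rule it out.
Only (5) survives; checking it on all 8 rows confirms it matches F.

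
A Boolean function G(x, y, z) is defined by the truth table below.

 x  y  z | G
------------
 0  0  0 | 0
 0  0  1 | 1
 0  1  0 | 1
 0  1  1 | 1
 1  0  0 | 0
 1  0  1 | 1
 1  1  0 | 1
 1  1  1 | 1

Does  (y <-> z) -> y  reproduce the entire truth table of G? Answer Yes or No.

Yes

Evaluate (y <-> z) -> y on each row and compare to G:
  x=0, y=0, z=0: formula gives 0, G = 0 ✓
  x=0, y=0, z=1: formula gives 1, G = 1 ✓
  x=0, y=1, z=0: formula gives 1, G = 1 ✓
  x=0, y=1, z=1: formula gives 1, G = 1 ✓
  x=1, y=0, z=0: formula gives 0, G = 0 ✓
  … (the remaining 3 rows also agree.)
Every row agrees, so the formula is equivalent.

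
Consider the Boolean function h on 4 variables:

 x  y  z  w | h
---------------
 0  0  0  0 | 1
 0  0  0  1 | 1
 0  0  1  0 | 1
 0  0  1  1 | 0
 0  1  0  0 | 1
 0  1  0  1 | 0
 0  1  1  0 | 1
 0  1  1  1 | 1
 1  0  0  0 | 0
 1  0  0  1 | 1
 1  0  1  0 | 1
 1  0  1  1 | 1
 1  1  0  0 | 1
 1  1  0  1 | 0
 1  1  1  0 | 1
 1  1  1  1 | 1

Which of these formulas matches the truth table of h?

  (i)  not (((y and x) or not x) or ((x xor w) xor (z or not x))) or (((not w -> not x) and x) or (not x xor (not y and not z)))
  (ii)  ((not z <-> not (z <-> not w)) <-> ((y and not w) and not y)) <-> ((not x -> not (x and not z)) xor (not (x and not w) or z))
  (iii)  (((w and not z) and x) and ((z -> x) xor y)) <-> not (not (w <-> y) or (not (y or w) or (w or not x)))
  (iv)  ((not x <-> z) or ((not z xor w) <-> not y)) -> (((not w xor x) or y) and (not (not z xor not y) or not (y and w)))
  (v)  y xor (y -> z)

(i): at (0,0,0,0) it gives 0, but h = 1 — eliminated.
(ii): at (0,0,0,1) it gives 0, but h = 1 — eliminated.
(iii): at (0,0,1,1) it gives 1, but h = 0 — eliminated.
(v): at (0,0,1,1) it gives 1, but h = 0 — eliminated.
Only (iv) survives; checking it on all 16 rows confirms it matches h.

iv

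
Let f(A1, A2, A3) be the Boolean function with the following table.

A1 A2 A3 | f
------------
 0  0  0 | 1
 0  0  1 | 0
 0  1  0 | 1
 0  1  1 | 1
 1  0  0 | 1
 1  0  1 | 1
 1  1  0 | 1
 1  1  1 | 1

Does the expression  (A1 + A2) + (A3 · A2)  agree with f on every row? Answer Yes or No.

Check the formula against f row by row:
  A1=0, A2=0, A3=0: formula gives 0, but f = 1 ✗
A single disagreement suffices: at (0,0,0) they differ, so the formula does not compute f.

No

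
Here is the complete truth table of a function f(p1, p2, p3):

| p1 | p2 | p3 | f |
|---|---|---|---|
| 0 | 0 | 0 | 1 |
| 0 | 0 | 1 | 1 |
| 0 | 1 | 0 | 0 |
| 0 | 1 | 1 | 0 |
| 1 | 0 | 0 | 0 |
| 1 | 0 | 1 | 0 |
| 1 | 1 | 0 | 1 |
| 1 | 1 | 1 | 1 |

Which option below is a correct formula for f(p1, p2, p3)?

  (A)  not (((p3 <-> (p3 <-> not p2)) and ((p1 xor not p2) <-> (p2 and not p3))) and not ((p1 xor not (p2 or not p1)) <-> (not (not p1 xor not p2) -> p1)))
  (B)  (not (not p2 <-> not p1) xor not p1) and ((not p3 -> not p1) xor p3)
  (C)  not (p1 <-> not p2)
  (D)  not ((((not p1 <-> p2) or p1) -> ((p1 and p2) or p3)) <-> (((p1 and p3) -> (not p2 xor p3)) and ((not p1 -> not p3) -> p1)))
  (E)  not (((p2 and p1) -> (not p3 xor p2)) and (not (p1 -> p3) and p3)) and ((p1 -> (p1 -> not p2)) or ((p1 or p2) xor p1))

(A) disagrees with f on (0,1,0) (formula → 1, table → 0); rule it out.
(B) disagrees with f on (0,0,1) (formula → 0, table → 1); rule it out.
(D) disagrees with f on (0,0,1) (formula → 0, table → 1); rule it out.
(E) disagrees with f on (0,1,0) (formula → 1, table → 0); rule it out.
That leaves (C). Evaluating it on every row reproduces the table of f exactly.

C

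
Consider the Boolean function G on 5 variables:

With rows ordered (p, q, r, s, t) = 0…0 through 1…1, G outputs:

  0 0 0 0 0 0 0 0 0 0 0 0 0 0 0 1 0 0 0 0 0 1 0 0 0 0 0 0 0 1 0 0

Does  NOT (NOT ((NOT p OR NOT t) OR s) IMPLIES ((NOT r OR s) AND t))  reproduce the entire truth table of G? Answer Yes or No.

No

Test each input against both G and the formula:
  p=0, q=0, r=0, s=0, t=0: formula gives 0, G = 0 ✓
  p=0, q=0, r=0, s=0, t=1: formula gives 0, G = 0 ✓
  p=0, q=0, r=0, s=1, t=0: formula gives 0, G = 0 ✓
  p=0, q=0, r=0, s=1, t=1: formula gives 0, G = 0 ✓
  …
  p=0, q=1, r=1, s=1, t=1: formula gives 0, but G = 1 ✗
Row (0,1,1,1,1) is a counterexample, so the formula is not equivalent to G.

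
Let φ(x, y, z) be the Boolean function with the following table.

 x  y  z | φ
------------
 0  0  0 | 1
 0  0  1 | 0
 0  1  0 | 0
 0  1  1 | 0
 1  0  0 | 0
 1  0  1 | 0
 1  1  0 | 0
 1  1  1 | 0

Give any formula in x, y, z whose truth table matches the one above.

φ(x, y, z) = not ((x or y) or z)

The output is 1 only when every input is 0 — NOR of all inputs.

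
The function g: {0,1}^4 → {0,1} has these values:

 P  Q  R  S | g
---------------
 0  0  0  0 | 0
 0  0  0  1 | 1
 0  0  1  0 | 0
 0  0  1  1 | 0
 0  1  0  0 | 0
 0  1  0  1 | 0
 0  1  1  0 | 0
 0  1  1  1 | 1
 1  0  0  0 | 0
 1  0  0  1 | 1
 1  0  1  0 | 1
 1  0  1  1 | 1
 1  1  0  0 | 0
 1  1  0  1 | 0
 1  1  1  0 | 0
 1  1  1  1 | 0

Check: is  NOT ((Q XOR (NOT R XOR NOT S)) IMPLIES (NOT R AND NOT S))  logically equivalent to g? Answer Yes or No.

No

Test each input against both g and the formula:
  P=0, Q=0, R=0, S=0: formula gives 0, g = 0 ✓
  P=0, Q=0, R=0, S=1: formula gives 1, g = 1 ✓
  P=0, Q=0, R=1, S=0: formula gives 1, but g = 0 ✗
Row (0,0,1,0) is a counterexample, so the formula is not equivalent to g.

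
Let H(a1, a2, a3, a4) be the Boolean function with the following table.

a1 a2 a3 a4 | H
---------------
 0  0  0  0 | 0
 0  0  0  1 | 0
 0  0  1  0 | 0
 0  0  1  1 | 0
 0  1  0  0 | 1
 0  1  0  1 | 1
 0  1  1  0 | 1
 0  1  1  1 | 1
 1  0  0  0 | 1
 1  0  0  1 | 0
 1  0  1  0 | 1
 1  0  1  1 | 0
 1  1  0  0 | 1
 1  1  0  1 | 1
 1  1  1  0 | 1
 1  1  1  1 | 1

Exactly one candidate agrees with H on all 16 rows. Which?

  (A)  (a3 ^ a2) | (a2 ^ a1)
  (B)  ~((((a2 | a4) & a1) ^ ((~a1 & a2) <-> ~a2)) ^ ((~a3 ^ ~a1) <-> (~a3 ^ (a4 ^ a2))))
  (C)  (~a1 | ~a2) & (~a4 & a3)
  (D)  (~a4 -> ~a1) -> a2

(A) disagrees with H on (0,0,1,0) (formula → 1, table → 0); rule it out.
(B) disagrees with H on (0,0,0,0) (formula → 1, table → 0); rule it out.
(C) disagrees with H on (0,0,1,0) (formula → 1, table → 0); rule it out.
That leaves (D). Evaluating it on every row reproduces the table of H exactly.

D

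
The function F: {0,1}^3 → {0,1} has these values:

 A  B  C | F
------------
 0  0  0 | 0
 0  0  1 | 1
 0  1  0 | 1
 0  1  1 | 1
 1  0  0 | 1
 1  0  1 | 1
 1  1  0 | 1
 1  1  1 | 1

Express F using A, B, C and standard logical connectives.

F(A, B, C) = ¬((¬A ∧ ¬B) ∧ ¬C)

F is 0 on exactly one input, (0,0,0), whose minterm is ¬A·¬B·¬C. So F is the negation of that single conjunction.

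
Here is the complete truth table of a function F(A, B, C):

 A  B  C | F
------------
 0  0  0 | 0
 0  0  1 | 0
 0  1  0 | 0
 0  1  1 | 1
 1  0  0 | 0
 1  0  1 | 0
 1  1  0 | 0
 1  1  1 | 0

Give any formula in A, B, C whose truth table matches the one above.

F(A, B, C) = (NOT A AND B) AND C

F is 1 on exactly one input, (0,1,1), whose minterm is ¬A·B·C. So F is just that conjunction.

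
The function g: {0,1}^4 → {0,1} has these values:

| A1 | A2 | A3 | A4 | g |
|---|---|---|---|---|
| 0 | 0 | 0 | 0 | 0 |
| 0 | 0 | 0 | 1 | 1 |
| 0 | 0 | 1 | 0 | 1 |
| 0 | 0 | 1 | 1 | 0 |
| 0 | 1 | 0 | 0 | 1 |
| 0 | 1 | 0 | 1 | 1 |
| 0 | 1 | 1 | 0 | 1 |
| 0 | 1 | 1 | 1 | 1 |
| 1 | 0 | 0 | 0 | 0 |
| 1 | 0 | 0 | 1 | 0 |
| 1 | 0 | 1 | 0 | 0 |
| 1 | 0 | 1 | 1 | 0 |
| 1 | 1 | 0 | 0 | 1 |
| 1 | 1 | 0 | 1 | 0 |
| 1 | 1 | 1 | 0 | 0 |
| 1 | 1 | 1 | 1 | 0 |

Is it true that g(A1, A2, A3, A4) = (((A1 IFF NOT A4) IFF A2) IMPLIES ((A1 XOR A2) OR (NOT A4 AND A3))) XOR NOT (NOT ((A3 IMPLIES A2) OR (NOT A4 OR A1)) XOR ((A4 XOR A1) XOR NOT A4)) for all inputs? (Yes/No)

Test each input against both g and the formula:
  A1=0, A2=0, A3=0, A4=0: formula gives 0, g = 0 ✓
  A1=0, A2=0, A3=0, A4=1: formula gives 1, g = 1 ✓
  A1=0, A2=0, A3=1, A4=0: formula gives 1, g = 1 ✓
  A1=0, A2=0, A3=1, A4=1: formula gives 0, g = 0 ✓
  … (the remaining 12 rows also agree.)
Every row agrees, so the formula is equivalent.

Yes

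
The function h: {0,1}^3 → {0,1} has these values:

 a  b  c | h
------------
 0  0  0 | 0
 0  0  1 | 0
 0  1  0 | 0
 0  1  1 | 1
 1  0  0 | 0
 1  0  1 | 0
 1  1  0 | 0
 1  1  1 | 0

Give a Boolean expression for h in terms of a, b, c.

Only row (0,1,1) gives 1. That row's minterm ¬a·b·c is h directly.

h(a, b, c) = (NOT a AND b) AND c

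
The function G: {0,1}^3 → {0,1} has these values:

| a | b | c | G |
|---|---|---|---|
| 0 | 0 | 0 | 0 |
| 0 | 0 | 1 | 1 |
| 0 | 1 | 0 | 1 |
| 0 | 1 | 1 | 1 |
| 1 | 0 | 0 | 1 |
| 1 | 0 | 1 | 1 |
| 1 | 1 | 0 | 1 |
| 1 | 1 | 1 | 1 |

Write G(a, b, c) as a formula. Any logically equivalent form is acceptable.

The output is 1 whenever at least one input is 1 — the OR of all inputs.

G(a, b, c) = (a OR b) OR c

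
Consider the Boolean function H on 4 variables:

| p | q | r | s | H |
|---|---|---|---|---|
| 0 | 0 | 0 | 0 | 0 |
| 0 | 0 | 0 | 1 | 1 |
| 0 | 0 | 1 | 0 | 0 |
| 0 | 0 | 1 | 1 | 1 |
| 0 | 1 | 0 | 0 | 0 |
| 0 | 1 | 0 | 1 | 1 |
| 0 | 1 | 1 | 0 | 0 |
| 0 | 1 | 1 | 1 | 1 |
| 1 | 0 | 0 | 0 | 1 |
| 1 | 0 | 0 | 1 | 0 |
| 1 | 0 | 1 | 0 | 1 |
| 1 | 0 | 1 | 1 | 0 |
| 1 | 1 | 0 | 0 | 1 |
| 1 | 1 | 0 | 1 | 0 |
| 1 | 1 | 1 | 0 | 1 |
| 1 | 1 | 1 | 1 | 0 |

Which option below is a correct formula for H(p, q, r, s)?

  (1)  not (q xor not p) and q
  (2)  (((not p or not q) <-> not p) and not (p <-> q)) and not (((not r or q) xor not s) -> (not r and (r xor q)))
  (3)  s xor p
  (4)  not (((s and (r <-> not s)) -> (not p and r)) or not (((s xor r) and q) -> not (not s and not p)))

3

(1): at (0,0,0,1) it gives 0, but H = 1 — eliminated.
(2): at (0,0,0,1) it gives 0, but H = 1 — eliminated.
(4): at (0,0,1,1) it gives 0, but H = 1 — eliminated.
(3) is the remaining candidate, and it agrees with H on all 16 inputs.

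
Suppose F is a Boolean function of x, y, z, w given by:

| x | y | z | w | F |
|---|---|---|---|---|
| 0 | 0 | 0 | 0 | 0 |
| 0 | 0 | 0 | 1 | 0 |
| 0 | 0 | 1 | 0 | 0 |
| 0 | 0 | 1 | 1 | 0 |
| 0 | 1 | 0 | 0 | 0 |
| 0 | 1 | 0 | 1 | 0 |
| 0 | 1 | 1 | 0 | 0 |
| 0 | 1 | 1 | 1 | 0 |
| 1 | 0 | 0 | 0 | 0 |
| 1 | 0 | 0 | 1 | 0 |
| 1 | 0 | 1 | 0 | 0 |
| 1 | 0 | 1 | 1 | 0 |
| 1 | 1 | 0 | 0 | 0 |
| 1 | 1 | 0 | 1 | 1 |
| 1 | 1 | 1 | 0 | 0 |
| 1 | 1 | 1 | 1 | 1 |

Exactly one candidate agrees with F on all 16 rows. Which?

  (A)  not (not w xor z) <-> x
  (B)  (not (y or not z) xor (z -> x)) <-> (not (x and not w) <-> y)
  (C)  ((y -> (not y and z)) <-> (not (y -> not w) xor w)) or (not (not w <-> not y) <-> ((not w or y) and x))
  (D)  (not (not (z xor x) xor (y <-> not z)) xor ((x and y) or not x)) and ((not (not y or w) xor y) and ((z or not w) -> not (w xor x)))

D

(A) disagrees with F on (0,0,0,0) (formula → 1, table → 0); rule it out.
(B) disagrees with F on (0,1,0,0) (formula → 1, table → 0); rule it out.
(C) disagrees with F on (0,0,0,0) (formula → 1, table → 0); rule it out.
(D) is the remaining candidate, and it agrees with F on all 16 inputs.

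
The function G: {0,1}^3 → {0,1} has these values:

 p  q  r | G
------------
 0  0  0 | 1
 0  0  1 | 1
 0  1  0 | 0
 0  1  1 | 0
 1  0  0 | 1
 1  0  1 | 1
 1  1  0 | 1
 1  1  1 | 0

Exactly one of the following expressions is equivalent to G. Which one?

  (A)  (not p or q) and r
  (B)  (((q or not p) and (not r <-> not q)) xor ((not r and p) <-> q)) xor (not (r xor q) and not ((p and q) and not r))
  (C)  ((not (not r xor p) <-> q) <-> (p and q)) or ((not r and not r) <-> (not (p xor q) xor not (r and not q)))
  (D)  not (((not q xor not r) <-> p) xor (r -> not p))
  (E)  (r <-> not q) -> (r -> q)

(A) disagrees with G on (0,0,0) (formula → 0, table → 1); rule it out.
(C) disagrees with G on (0,0,0) (formula → 0, table → 1); rule it out.
(D) disagrees with G on (0,0,1) (formula → 0, table → 1); rule it out.
(E) disagrees with G on (0,0,1) (formula → 0, table → 1); rule it out.
That leaves (B). Evaluating it on every row reproduces the table of G exactly.

B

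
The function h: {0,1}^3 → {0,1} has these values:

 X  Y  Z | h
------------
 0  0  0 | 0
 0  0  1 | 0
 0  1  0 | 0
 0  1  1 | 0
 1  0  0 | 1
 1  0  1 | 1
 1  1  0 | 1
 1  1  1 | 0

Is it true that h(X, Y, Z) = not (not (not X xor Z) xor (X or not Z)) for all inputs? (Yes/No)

No

Check the formula against h row by row:
  X=0, Y=0, Z=0: formula gives 0, h = 0 ✓
  X=0, Y=0, Z=1: formula gives 0, h = 0 ✓
  X=0, Y=1, Z=0: formula gives 0, h = 0 ✓
  X=0, Y=1, Z=1: formula gives 0, h = 0 ✓
  X=1, Y=0, Z=0: formula gives 1, h = 1 ✓
  X=1, Y=0, Z=1: formula gives 0, but h = 1 ✗
Row (1,0,1) is a counterexample, so the formula is not equivalent to h.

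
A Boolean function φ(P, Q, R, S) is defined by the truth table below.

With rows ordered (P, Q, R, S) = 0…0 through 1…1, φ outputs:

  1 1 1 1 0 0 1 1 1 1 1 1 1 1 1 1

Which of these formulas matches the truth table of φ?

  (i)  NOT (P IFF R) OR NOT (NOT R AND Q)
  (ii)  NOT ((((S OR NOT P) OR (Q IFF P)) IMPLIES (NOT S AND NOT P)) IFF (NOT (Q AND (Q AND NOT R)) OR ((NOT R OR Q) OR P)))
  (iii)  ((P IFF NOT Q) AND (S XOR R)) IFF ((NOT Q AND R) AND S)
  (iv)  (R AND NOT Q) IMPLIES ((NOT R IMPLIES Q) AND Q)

i

(ii) fails at (0,0,0,0): the formula yields 0, φ is 1.
(iii) fails at (0,0,1,1): the formula yields 0, φ is 1.
(iv) fails at (0,0,1,0): the formula yields 0, φ is 1.
(i) is the remaining candidate, and it agrees with φ on all 16 inputs.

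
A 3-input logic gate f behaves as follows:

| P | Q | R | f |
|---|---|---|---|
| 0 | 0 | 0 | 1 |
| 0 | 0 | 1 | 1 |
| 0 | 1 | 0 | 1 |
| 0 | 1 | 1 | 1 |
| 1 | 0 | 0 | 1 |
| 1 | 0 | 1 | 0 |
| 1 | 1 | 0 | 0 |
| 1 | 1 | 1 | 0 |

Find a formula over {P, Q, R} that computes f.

f(P, Q, R) = ~((((P & ~Q) & R) | ((P & Q) & ~R)) | ((P & Q) & R))

There are just 3 zero rows: (1,0,1), (1,1,0), (1,1,1). Their minterms are P·¬Q·R, P·Q·¬R, P·Q·R; the OR of those covers precisely the 0-outputs, and negating it yields f.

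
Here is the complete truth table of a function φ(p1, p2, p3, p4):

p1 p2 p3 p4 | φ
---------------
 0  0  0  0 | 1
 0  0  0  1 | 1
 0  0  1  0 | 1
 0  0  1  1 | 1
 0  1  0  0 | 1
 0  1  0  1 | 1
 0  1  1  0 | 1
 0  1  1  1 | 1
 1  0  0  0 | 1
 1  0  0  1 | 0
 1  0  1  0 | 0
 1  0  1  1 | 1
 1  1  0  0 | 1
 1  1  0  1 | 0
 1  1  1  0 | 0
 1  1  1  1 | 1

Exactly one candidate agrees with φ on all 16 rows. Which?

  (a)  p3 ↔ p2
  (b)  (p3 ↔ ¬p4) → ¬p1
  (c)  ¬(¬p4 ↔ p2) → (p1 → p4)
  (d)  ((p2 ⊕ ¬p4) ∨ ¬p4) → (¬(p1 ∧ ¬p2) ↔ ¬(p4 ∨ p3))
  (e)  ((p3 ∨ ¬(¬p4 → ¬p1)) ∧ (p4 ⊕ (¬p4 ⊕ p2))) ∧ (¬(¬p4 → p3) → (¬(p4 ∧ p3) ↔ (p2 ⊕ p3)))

(a): at (0,0,1,0) it gives 0, but φ = 1 — eliminated.
(c): at (1,0,0,0) it gives 0, but φ = 1 — eliminated.
(d): at (0,0,1,0) it gives 0, but φ = 1 — eliminated.
(e): at (0,0,0,0) it gives 0, but φ = 1 — eliminated.
Only (b) survives; checking it on all 16 rows confirms it matches φ.

b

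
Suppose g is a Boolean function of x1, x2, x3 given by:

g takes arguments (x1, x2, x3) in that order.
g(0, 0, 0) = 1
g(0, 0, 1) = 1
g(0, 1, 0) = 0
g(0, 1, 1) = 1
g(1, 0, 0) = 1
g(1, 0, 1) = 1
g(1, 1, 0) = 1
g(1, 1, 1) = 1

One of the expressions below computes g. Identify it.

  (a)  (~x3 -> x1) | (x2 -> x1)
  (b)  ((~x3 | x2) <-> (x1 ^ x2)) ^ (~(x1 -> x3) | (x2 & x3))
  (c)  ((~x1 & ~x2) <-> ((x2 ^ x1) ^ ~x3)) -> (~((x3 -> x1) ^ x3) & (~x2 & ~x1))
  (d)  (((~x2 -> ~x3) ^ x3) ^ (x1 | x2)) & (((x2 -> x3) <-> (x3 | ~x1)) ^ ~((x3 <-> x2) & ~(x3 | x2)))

(b) disagrees with g on (0,0,0) (formula → 0, table → 1); rule it out.
(c) disagrees with g on (0,0,0) (formula → 0, table → 1); rule it out.
(d) disagrees with g on (0,0,1) (formula → 0, table → 1); rule it out.
That leaves (a). Evaluating it on every row reproduces the table of g exactly.

a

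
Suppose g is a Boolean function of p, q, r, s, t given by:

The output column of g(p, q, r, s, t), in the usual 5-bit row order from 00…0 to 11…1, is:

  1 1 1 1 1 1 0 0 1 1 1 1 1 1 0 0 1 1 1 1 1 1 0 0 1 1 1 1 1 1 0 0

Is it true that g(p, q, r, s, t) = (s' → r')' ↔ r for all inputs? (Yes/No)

Yes

Evaluate (s' → r')' ↔ r on each row and compare to g:
  p=0, q=0, r=0, s=0, t=0: formula gives 1, g = 1 ✓
  p=0, q=0, r=0, s=0, t=1: formula gives 1, g = 1 ✓
  p=0, q=0, r=0, s=1, t=0: formula gives 1, g = 1 ✓
  p=0, q=0, r=0, s=1, t=1: formula gives 1, g = 1 ✓
  …and likewise for the remaining 28 rows.
No disagreement on any input; they are logically equivalent.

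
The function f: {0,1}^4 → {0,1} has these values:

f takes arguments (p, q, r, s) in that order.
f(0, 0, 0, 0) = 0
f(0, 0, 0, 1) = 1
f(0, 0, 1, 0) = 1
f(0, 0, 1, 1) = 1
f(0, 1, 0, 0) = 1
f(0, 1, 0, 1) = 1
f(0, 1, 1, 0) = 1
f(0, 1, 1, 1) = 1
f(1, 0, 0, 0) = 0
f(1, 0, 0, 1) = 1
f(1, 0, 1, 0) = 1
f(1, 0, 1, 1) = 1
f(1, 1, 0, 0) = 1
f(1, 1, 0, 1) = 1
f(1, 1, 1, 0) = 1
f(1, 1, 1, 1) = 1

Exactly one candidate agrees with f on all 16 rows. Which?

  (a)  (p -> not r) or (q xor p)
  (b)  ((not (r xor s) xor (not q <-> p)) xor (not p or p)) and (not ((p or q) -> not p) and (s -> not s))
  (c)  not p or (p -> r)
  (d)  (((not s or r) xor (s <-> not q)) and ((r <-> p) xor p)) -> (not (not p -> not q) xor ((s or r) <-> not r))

(a): at (0,0,0,0) it gives 1, but f = 0 — eliminated.
(b): at (0,0,0,1) it gives 0, but f = 1 — eliminated.
(c): at (0,0,0,0) it gives 1, but f = 0 — eliminated.
Only (d) survives; checking it on all 16 rows confirms it matches f.

d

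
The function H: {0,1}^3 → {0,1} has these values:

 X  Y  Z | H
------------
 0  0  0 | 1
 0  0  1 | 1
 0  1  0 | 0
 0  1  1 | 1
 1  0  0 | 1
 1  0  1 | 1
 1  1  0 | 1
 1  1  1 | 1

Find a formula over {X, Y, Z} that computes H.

H(X, Y, Z) = ~((~X & Y) & ~Z)

H is 0 on exactly one input, (0,1,0), whose minterm is ¬X·Y·¬Z. So H is the negation of that single conjunction.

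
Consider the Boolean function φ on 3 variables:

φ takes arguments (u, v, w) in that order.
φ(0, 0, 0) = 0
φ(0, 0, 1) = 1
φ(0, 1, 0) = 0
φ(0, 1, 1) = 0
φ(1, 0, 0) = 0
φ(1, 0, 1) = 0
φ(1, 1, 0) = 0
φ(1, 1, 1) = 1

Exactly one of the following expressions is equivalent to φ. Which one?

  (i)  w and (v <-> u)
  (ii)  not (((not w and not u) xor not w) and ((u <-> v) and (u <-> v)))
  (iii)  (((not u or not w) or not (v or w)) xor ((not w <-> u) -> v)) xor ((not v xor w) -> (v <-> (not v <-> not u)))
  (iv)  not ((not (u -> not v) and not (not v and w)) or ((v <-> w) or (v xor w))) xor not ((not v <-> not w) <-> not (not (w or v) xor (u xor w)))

i

(ii) fails at (0,0,0): the formula yields 1, φ is 0.
(iii) fails at (0,0,1): the formula yields 0, φ is 1.
(iv) fails at (0,0,0): the formula yields 1, φ is 0.
That leaves (i). Evaluating it on every row reproduces the table of φ exactly.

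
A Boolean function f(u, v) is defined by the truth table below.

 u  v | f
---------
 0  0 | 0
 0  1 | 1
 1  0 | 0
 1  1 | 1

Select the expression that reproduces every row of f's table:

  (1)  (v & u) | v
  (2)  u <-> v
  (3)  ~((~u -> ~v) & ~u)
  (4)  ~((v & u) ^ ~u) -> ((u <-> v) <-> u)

1

(2): at (0,0) it gives 1, but f = 0 — eliminated.
(3): at (1,0) it gives 1, but f = 0 — eliminated.
(4): at (0,0) it gives 1, but f = 0 — eliminated.
Only (1) survives; checking it on all 4 rows confirms it matches f.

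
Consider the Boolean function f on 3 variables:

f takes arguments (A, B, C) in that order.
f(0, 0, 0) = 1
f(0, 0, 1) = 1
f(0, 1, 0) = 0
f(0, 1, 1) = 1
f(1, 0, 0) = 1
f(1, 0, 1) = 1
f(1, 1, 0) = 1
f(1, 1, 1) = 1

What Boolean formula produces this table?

f(A, B, C) = not ((not A and B) and not C)

f is 0 on exactly one input, (0,1,0), whose minterm is ¬A·B·¬C. So f is the negation of that single conjunction.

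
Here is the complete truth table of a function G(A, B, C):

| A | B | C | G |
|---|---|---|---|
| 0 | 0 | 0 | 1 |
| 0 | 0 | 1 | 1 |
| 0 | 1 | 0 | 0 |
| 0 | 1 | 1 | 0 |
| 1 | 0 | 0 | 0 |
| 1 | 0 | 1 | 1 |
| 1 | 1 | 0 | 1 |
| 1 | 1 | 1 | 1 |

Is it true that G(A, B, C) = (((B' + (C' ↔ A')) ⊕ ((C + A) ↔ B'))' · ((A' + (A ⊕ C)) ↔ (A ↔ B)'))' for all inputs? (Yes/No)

Yes

Evaluate (((B' + (C' ↔ A')) ⊕ ((C + A) ↔ B'))' · ((A' + (A ⊕ C)) ↔ (A ↔ B)'))' on each row and compare to G:
  A=0, B=0, C=0: formula gives 1, G = 1 ✓
  A=0, B=0, C=1: formula gives 1, G = 1 ✓
  A=0, B=1, C=0: formula gives 0, G = 0 ✓
  A=0, B=1, C=1: formula gives 0, G = 0 ✓
  A=1, B=0, C=0: formula gives 0, G = 0 ✓
  … (the remaining 3 rows also agree.)
All 8 rows match — the expression computes G exactly.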